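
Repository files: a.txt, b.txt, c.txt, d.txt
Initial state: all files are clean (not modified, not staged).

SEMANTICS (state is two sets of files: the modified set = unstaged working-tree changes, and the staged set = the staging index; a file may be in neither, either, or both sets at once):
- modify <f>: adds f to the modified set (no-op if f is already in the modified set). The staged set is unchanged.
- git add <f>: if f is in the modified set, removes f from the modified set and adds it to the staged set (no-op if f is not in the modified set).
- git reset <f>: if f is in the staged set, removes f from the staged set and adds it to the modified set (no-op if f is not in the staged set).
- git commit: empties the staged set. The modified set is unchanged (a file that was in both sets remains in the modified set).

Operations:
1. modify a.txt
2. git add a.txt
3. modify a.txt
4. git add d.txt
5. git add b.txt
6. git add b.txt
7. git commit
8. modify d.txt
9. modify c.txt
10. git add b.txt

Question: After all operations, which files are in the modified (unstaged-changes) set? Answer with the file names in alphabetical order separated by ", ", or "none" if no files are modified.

Answer: a.txt, c.txt, d.txt

Derivation:
After op 1 (modify a.txt): modified={a.txt} staged={none}
After op 2 (git add a.txt): modified={none} staged={a.txt}
After op 3 (modify a.txt): modified={a.txt} staged={a.txt}
After op 4 (git add d.txt): modified={a.txt} staged={a.txt}
After op 5 (git add b.txt): modified={a.txt} staged={a.txt}
After op 6 (git add b.txt): modified={a.txt} staged={a.txt}
After op 7 (git commit): modified={a.txt} staged={none}
After op 8 (modify d.txt): modified={a.txt, d.txt} staged={none}
After op 9 (modify c.txt): modified={a.txt, c.txt, d.txt} staged={none}
After op 10 (git add b.txt): modified={a.txt, c.txt, d.txt} staged={none}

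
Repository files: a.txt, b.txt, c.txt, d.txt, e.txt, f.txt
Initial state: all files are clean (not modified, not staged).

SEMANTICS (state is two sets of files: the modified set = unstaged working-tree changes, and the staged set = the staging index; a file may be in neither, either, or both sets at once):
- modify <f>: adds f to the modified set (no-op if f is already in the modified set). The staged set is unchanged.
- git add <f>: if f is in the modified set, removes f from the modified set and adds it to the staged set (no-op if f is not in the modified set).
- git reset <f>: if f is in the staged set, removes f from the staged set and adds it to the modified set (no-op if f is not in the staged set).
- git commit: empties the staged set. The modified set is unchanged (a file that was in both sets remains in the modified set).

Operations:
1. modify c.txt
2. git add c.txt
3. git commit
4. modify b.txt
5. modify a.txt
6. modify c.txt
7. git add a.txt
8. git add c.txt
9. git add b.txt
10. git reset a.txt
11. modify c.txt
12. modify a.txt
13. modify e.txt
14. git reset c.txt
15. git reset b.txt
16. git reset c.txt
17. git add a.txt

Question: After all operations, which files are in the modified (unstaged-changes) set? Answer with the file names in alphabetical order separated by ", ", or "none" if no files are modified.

Answer: b.txt, c.txt, e.txt

Derivation:
After op 1 (modify c.txt): modified={c.txt} staged={none}
After op 2 (git add c.txt): modified={none} staged={c.txt}
After op 3 (git commit): modified={none} staged={none}
After op 4 (modify b.txt): modified={b.txt} staged={none}
After op 5 (modify a.txt): modified={a.txt, b.txt} staged={none}
After op 6 (modify c.txt): modified={a.txt, b.txt, c.txt} staged={none}
After op 7 (git add a.txt): modified={b.txt, c.txt} staged={a.txt}
After op 8 (git add c.txt): modified={b.txt} staged={a.txt, c.txt}
After op 9 (git add b.txt): modified={none} staged={a.txt, b.txt, c.txt}
After op 10 (git reset a.txt): modified={a.txt} staged={b.txt, c.txt}
After op 11 (modify c.txt): modified={a.txt, c.txt} staged={b.txt, c.txt}
After op 12 (modify a.txt): modified={a.txt, c.txt} staged={b.txt, c.txt}
After op 13 (modify e.txt): modified={a.txt, c.txt, e.txt} staged={b.txt, c.txt}
After op 14 (git reset c.txt): modified={a.txt, c.txt, e.txt} staged={b.txt}
After op 15 (git reset b.txt): modified={a.txt, b.txt, c.txt, e.txt} staged={none}
After op 16 (git reset c.txt): modified={a.txt, b.txt, c.txt, e.txt} staged={none}
After op 17 (git add a.txt): modified={b.txt, c.txt, e.txt} staged={a.txt}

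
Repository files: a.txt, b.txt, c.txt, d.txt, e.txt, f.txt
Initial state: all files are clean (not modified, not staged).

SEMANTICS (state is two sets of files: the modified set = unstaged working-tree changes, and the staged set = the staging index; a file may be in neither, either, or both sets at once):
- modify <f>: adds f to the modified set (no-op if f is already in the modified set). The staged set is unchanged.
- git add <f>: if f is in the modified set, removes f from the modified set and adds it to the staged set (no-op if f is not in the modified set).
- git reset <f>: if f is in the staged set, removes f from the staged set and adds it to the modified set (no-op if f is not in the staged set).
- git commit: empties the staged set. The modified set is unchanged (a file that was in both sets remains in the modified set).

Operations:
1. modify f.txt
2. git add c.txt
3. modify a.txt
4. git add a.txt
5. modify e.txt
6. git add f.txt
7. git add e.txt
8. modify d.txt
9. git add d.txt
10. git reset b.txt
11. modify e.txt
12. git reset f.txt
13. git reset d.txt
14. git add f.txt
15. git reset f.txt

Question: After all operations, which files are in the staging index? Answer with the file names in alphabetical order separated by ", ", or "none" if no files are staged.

Answer: a.txt, e.txt

Derivation:
After op 1 (modify f.txt): modified={f.txt} staged={none}
After op 2 (git add c.txt): modified={f.txt} staged={none}
After op 3 (modify a.txt): modified={a.txt, f.txt} staged={none}
After op 4 (git add a.txt): modified={f.txt} staged={a.txt}
After op 5 (modify e.txt): modified={e.txt, f.txt} staged={a.txt}
After op 6 (git add f.txt): modified={e.txt} staged={a.txt, f.txt}
After op 7 (git add e.txt): modified={none} staged={a.txt, e.txt, f.txt}
After op 8 (modify d.txt): modified={d.txt} staged={a.txt, e.txt, f.txt}
After op 9 (git add d.txt): modified={none} staged={a.txt, d.txt, e.txt, f.txt}
After op 10 (git reset b.txt): modified={none} staged={a.txt, d.txt, e.txt, f.txt}
After op 11 (modify e.txt): modified={e.txt} staged={a.txt, d.txt, e.txt, f.txt}
After op 12 (git reset f.txt): modified={e.txt, f.txt} staged={a.txt, d.txt, e.txt}
After op 13 (git reset d.txt): modified={d.txt, e.txt, f.txt} staged={a.txt, e.txt}
After op 14 (git add f.txt): modified={d.txt, e.txt} staged={a.txt, e.txt, f.txt}
After op 15 (git reset f.txt): modified={d.txt, e.txt, f.txt} staged={a.txt, e.txt}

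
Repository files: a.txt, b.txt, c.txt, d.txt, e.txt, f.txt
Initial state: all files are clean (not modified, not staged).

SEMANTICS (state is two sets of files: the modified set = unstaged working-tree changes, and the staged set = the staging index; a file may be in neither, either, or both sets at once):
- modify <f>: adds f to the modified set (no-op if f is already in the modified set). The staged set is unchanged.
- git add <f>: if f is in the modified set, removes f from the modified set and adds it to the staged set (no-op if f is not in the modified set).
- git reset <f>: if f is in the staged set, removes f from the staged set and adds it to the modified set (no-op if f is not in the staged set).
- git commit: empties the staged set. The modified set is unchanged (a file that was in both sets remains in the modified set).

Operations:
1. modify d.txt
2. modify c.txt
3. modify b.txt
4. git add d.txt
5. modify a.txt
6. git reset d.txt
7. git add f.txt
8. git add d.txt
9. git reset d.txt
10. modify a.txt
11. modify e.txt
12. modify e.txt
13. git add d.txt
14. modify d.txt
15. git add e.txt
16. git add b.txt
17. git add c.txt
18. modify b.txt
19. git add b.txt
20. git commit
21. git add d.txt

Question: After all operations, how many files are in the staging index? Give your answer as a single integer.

Answer: 1

Derivation:
After op 1 (modify d.txt): modified={d.txt} staged={none}
After op 2 (modify c.txt): modified={c.txt, d.txt} staged={none}
After op 3 (modify b.txt): modified={b.txt, c.txt, d.txt} staged={none}
After op 4 (git add d.txt): modified={b.txt, c.txt} staged={d.txt}
After op 5 (modify a.txt): modified={a.txt, b.txt, c.txt} staged={d.txt}
After op 6 (git reset d.txt): modified={a.txt, b.txt, c.txt, d.txt} staged={none}
After op 7 (git add f.txt): modified={a.txt, b.txt, c.txt, d.txt} staged={none}
After op 8 (git add d.txt): modified={a.txt, b.txt, c.txt} staged={d.txt}
After op 9 (git reset d.txt): modified={a.txt, b.txt, c.txt, d.txt} staged={none}
After op 10 (modify a.txt): modified={a.txt, b.txt, c.txt, d.txt} staged={none}
After op 11 (modify e.txt): modified={a.txt, b.txt, c.txt, d.txt, e.txt} staged={none}
After op 12 (modify e.txt): modified={a.txt, b.txt, c.txt, d.txt, e.txt} staged={none}
After op 13 (git add d.txt): modified={a.txt, b.txt, c.txt, e.txt} staged={d.txt}
After op 14 (modify d.txt): modified={a.txt, b.txt, c.txt, d.txt, e.txt} staged={d.txt}
After op 15 (git add e.txt): modified={a.txt, b.txt, c.txt, d.txt} staged={d.txt, e.txt}
After op 16 (git add b.txt): modified={a.txt, c.txt, d.txt} staged={b.txt, d.txt, e.txt}
After op 17 (git add c.txt): modified={a.txt, d.txt} staged={b.txt, c.txt, d.txt, e.txt}
After op 18 (modify b.txt): modified={a.txt, b.txt, d.txt} staged={b.txt, c.txt, d.txt, e.txt}
After op 19 (git add b.txt): modified={a.txt, d.txt} staged={b.txt, c.txt, d.txt, e.txt}
After op 20 (git commit): modified={a.txt, d.txt} staged={none}
After op 21 (git add d.txt): modified={a.txt} staged={d.txt}
Final staged set: {d.txt} -> count=1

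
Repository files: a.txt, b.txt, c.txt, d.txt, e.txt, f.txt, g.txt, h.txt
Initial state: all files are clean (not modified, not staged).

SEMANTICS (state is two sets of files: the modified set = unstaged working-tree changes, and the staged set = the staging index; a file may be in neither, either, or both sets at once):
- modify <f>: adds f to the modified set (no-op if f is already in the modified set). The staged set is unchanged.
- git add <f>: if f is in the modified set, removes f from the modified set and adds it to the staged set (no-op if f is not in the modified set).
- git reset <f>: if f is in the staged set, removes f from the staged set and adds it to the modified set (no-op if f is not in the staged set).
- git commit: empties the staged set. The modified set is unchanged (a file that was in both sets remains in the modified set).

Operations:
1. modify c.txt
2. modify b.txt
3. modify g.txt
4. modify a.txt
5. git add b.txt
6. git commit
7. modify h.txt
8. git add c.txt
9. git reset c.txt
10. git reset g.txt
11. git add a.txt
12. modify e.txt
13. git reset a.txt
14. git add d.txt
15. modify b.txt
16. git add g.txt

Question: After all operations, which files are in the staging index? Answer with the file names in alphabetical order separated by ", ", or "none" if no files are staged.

Answer: g.txt

Derivation:
After op 1 (modify c.txt): modified={c.txt} staged={none}
After op 2 (modify b.txt): modified={b.txt, c.txt} staged={none}
After op 3 (modify g.txt): modified={b.txt, c.txt, g.txt} staged={none}
After op 4 (modify a.txt): modified={a.txt, b.txt, c.txt, g.txt} staged={none}
After op 5 (git add b.txt): modified={a.txt, c.txt, g.txt} staged={b.txt}
After op 6 (git commit): modified={a.txt, c.txt, g.txt} staged={none}
After op 7 (modify h.txt): modified={a.txt, c.txt, g.txt, h.txt} staged={none}
After op 8 (git add c.txt): modified={a.txt, g.txt, h.txt} staged={c.txt}
After op 9 (git reset c.txt): modified={a.txt, c.txt, g.txt, h.txt} staged={none}
After op 10 (git reset g.txt): modified={a.txt, c.txt, g.txt, h.txt} staged={none}
After op 11 (git add a.txt): modified={c.txt, g.txt, h.txt} staged={a.txt}
After op 12 (modify e.txt): modified={c.txt, e.txt, g.txt, h.txt} staged={a.txt}
After op 13 (git reset a.txt): modified={a.txt, c.txt, e.txt, g.txt, h.txt} staged={none}
After op 14 (git add d.txt): modified={a.txt, c.txt, e.txt, g.txt, h.txt} staged={none}
After op 15 (modify b.txt): modified={a.txt, b.txt, c.txt, e.txt, g.txt, h.txt} staged={none}
After op 16 (git add g.txt): modified={a.txt, b.txt, c.txt, e.txt, h.txt} staged={g.txt}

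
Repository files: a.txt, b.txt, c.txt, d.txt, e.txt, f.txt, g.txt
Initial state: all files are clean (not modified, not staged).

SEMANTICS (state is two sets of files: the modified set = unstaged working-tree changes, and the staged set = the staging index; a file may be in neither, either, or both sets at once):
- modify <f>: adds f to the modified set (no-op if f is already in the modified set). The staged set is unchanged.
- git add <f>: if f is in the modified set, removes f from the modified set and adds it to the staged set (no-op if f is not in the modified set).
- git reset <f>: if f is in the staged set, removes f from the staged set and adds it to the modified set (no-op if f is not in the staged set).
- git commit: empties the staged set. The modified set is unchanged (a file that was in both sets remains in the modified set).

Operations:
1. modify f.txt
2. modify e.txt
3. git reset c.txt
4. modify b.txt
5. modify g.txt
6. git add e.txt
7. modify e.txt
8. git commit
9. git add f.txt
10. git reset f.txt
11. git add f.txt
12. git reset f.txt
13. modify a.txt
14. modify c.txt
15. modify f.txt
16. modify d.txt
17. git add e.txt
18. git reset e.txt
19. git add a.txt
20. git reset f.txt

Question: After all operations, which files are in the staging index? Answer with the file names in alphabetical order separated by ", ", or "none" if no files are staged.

After op 1 (modify f.txt): modified={f.txt} staged={none}
After op 2 (modify e.txt): modified={e.txt, f.txt} staged={none}
After op 3 (git reset c.txt): modified={e.txt, f.txt} staged={none}
After op 4 (modify b.txt): modified={b.txt, e.txt, f.txt} staged={none}
After op 5 (modify g.txt): modified={b.txt, e.txt, f.txt, g.txt} staged={none}
After op 6 (git add e.txt): modified={b.txt, f.txt, g.txt} staged={e.txt}
After op 7 (modify e.txt): modified={b.txt, e.txt, f.txt, g.txt} staged={e.txt}
After op 8 (git commit): modified={b.txt, e.txt, f.txt, g.txt} staged={none}
After op 9 (git add f.txt): modified={b.txt, e.txt, g.txt} staged={f.txt}
After op 10 (git reset f.txt): modified={b.txt, e.txt, f.txt, g.txt} staged={none}
After op 11 (git add f.txt): modified={b.txt, e.txt, g.txt} staged={f.txt}
After op 12 (git reset f.txt): modified={b.txt, e.txt, f.txt, g.txt} staged={none}
After op 13 (modify a.txt): modified={a.txt, b.txt, e.txt, f.txt, g.txt} staged={none}
After op 14 (modify c.txt): modified={a.txt, b.txt, c.txt, e.txt, f.txt, g.txt} staged={none}
After op 15 (modify f.txt): modified={a.txt, b.txt, c.txt, e.txt, f.txt, g.txt} staged={none}
After op 16 (modify d.txt): modified={a.txt, b.txt, c.txt, d.txt, e.txt, f.txt, g.txt} staged={none}
After op 17 (git add e.txt): modified={a.txt, b.txt, c.txt, d.txt, f.txt, g.txt} staged={e.txt}
After op 18 (git reset e.txt): modified={a.txt, b.txt, c.txt, d.txt, e.txt, f.txt, g.txt} staged={none}
After op 19 (git add a.txt): modified={b.txt, c.txt, d.txt, e.txt, f.txt, g.txt} staged={a.txt}
After op 20 (git reset f.txt): modified={b.txt, c.txt, d.txt, e.txt, f.txt, g.txt} staged={a.txt}

Answer: a.txt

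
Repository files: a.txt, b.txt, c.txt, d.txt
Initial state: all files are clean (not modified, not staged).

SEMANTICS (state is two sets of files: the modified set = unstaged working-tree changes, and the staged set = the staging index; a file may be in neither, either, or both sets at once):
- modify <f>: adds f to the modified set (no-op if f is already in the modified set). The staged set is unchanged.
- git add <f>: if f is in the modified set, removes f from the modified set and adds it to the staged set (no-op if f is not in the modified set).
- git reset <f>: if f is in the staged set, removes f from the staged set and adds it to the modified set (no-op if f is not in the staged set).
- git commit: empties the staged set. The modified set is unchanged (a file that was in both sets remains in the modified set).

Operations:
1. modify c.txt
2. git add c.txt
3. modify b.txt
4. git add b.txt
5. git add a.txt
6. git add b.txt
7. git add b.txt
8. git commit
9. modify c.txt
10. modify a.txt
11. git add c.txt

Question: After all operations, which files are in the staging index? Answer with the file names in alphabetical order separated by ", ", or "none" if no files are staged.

Answer: c.txt

Derivation:
After op 1 (modify c.txt): modified={c.txt} staged={none}
After op 2 (git add c.txt): modified={none} staged={c.txt}
After op 3 (modify b.txt): modified={b.txt} staged={c.txt}
After op 4 (git add b.txt): modified={none} staged={b.txt, c.txt}
After op 5 (git add a.txt): modified={none} staged={b.txt, c.txt}
After op 6 (git add b.txt): modified={none} staged={b.txt, c.txt}
After op 7 (git add b.txt): modified={none} staged={b.txt, c.txt}
After op 8 (git commit): modified={none} staged={none}
After op 9 (modify c.txt): modified={c.txt} staged={none}
After op 10 (modify a.txt): modified={a.txt, c.txt} staged={none}
After op 11 (git add c.txt): modified={a.txt} staged={c.txt}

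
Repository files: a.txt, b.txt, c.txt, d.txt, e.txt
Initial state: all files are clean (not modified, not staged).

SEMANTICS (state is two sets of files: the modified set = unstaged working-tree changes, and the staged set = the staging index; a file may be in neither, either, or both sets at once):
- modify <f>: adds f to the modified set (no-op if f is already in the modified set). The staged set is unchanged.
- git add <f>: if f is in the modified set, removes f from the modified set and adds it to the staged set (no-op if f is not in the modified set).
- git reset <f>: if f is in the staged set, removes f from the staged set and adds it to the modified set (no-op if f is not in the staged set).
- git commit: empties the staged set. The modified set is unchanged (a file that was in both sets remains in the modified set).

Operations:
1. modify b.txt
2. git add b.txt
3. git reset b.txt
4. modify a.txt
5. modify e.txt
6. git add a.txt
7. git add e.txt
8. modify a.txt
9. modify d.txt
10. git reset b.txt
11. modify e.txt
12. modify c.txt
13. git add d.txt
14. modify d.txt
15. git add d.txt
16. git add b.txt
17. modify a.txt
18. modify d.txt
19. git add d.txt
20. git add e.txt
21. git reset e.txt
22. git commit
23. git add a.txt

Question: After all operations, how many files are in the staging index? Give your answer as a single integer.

After op 1 (modify b.txt): modified={b.txt} staged={none}
After op 2 (git add b.txt): modified={none} staged={b.txt}
After op 3 (git reset b.txt): modified={b.txt} staged={none}
After op 4 (modify a.txt): modified={a.txt, b.txt} staged={none}
After op 5 (modify e.txt): modified={a.txt, b.txt, e.txt} staged={none}
After op 6 (git add a.txt): modified={b.txt, e.txt} staged={a.txt}
After op 7 (git add e.txt): modified={b.txt} staged={a.txt, e.txt}
After op 8 (modify a.txt): modified={a.txt, b.txt} staged={a.txt, e.txt}
After op 9 (modify d.txt): modified={a.txt, b.txt, d.txt} staged={a.txt, e.txt}
After op 10 (git reset b.txt): modified={a.txt, b.txt, d.txt} staged={a.txt, e.txt}
After op 11 (modify e.txt): modified={a.txt, b.txt, d.txt, e.txt} staged={a.txt, e.txt}
After op 12 (modify c.txt): modified={a.txt, b.txt, c.txt, d.txt, e.txt} staged={a.txt, e.txt}
After op 13 (git add d.txt): modified={a.txt, b.txt, c.txt, e.txt} staged={a.txt, d.txt, e.txt}
After op 14 (modify d.txt): modified={a.txt, b.txt, c.txt, d.txt, e.txt} staged={a.txt, d.txt, e.txt}
After op 15 (git add d.txt): modified={a.txt, b.txt, c.txt, e.txt} staged={a.txt, d.txt, e.txt}
After op 16 (git add b.txt): modified={a.txt, c.txt, e.txt} staged={a.txt, b.txt, d.txt, e.txt}
After op 17 (modify a.txt): modified={a.txt, c.txt, e.txt} staged={a.txt, b.txt, d.txt, e.txt}
After op 18 (modify d.txt): modified={a.txt, c.txt, d.txt, e.txt} staged={a.txt, b.txt, d.txt, e.txt}
After op 19 (git add d.txt): modified={a.txt, c.txt, e.txt} staged={a.txt, b.txt, d.txt, e.txt}
After op 20 (git add e.txt): modified={a.txt, c.txt} staged={a.txt, b.txt, d.txt, e.txt}
After op 21 (git reset e.txt): modified={a.txt, c.txt, e.txt} staged={a.txt, b.txt, d.txt}
After op 22 (git commit): modified={a.txt, c.txt, e.txt} staged={none}
After op 23 (git add a.txt): modified={c.txt, e.txt} staged={a.txt}
Final staged set: {a.txt} -> count=1

Answer: 1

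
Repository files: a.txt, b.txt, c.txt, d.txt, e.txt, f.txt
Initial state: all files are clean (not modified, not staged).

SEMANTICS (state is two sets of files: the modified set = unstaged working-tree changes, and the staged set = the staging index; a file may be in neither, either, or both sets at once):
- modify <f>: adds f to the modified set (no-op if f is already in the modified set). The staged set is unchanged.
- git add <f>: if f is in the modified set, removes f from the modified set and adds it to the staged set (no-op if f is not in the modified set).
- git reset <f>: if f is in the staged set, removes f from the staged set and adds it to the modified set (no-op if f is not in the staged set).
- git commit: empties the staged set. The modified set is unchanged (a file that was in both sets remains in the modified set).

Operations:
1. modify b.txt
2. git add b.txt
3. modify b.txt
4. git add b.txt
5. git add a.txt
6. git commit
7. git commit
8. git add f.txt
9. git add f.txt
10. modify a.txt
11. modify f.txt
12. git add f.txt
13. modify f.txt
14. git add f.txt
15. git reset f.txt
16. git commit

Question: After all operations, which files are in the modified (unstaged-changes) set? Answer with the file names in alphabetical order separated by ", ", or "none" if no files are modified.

Answer: a.txt, f.txt

Derivation:
After op 1 (modify b.txt): modified={b.txt} staged={none}
After op 2 (git add b.txt): modified={none} staged={b.txt}
After op 3 (modify b.txt): modified={b.txt} staged={b.txt}
After op 4 (git add b.txt): modified={none} staged={b.txt}
After op 5 (git add a.txt): modified={none} staged={b.txt}
After op 6 (git commit): modified={none} staged={none}
After op 7 (git commit): modified={none} staged={none}
After op 8 (git add f.txt): modified={none} staged={none}
After op 9 (git add f.txt): modified={none} staged={none}
After op 10 (modify a.txt): modified={a.txt} staged={none}
After op 11 (modify f.txt): modified={a.txt, f.txt} staged={none}
After op 12 (git add f.txt): modified={a.txt} staged={f.txt}
After op 13 (modify f.txt): modified={a.txt, f.txt} staged={f.txt}
After op 14 (git add f.txt): modified={a.txt} staged={f.txt}
After op 15 (git reset f.txt): modified={a.txt, f.txt} staged={none}
After op 16 (git commit): modified={a.txt, f.txt} staged={none}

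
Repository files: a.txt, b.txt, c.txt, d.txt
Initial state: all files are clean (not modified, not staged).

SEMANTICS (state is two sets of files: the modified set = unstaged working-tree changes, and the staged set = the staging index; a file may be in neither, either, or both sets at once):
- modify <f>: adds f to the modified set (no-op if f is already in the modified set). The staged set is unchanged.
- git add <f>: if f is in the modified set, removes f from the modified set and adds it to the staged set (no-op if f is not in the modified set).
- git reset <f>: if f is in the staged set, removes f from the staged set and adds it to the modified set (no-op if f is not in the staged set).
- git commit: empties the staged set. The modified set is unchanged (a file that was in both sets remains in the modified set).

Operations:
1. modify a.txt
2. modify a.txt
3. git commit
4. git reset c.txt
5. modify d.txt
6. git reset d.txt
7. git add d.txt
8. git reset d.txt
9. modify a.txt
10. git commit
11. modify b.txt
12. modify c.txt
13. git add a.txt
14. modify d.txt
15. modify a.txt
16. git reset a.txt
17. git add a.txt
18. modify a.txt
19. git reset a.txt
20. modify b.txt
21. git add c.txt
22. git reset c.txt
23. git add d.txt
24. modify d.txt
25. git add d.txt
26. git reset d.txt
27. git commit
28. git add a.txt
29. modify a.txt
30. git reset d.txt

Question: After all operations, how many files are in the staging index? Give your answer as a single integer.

After op 1 (modify a.txt): modified={a.txt} staged={none}
After op 2 (modify a.txt): modified={a.txt} staged={none}
After op 3 (git commit): modified={a.txt} staged={none}
After op 4 (git reset c.txt): modified={a.txt} staged={none}
After op 5 (modify d.txt): modified={a.txt, d.txt} staged={none}
After op 6 (git reset d.txt): modified={a.txt, d.txt} staged={none}
After op 7 (git add d.txt): modified={a.txt} staged={d.txt}
After op 8 (git reset d.txt): modified={a.txt, d.txt} staged={none}
After op 9 (modify a.txt): modified={a.txt, d.txt} staged={none}
After op 10 (git commit): modified={a.txt, d.txt} staged={none}
After op 11 (modify b.txt): modified={a.txt, b.txt, d.txt} staged={none}
After op 12 (modify c.txt): modified={a.txt, b.txt, c.txt, d.txt} staged={none}
After op 13 (git add a.txt): modified={b.txt, c.txt, d.txt} staged={a.txt}
After op 14 (modify d.txt): modified={b.txt, c.txt, d.txt} staged={a.txt}
After op 15 (modify a.txt): modified={a.txt, b.txt, c.txt, d.txt} staged={a.txt}
After op 16 (git reset a.txt): modified={a.txt, b.txt, c.txt, d.txt} staged={none}
After op 17 (git add a.txt): modified={b.txt, c.txt, d.txt} staged={a.txt}
After op 18 (modify a.txt): modified={a.txt, b.txt, c.txt, d.txt} staged={a.txt}
After op 19 (git reset a.txt): modified={a.txt, b.txt, c.txt, d.txt} staged={none}
After op 20 (modify b.txt): modified={a.txt, b.txt, c.txt, d.txt} staged={none}
After op 21 (git add c.txt): modified={a.txt, b.txt, d.txt} staged={c.txt}
After op 22 (git reset c.txt): modified={a.txt, b.txt, c.txt, d.txt} staged={none}
After op 23 (git add d.txt): modified={a.txt, b.txt, c.txt} staged={d.txt}
After op 24 (modify d.txt): modified={a.txt, b.txt, c.txt, d.txt} staged={d.txt}
After op 25 (git add d.txt): modified={a.txt, b.txt, c.txt} staged={d.txt}
After op 26 (git reset d.txt): modified={a.txt, b.txt, c.txt, d.txt} staged={none}
After op 27 (git commit): modified={a.txt, b.txt, c.txt, d.txt} staged={none}
After op 28 (git add a.txt): modified={b.txt, c.txt, d.txt} staged={a.txt}
After op 29 (modify a.txt): modified={a.txt, b.txt, c.txt, d.txt} staged={a.txt}
After op 30 (git reset d.txt): modified={a.txt, b.txt, c.txt, d.txt} staged={a.txt}
Final staged set: {a.txt} -> count=1

Answer: 1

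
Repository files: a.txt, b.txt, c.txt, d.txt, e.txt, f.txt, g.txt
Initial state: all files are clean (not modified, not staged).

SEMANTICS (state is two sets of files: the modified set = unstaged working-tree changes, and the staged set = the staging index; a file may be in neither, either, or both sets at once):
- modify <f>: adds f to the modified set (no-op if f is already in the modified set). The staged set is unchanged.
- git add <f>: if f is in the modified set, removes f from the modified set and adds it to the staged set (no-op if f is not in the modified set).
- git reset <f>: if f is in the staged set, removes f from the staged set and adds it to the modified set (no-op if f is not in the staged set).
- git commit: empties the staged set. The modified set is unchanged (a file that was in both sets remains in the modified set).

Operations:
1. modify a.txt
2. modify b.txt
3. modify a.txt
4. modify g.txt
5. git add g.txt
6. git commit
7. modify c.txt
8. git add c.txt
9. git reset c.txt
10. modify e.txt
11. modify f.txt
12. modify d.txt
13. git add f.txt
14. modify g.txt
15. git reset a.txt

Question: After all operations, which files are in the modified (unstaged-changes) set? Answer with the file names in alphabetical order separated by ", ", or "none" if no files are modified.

Answer: a.txt, b.txt, c.txt, d.txt, e.txt, g.txt

Derivation:
After op 1 (modify a.txt): modified={a.txt} staged={none}
After op 2 (modify b.txt): modified={a.txt, b.txt} staged={none}
After op 3 (modify a.txt): modified={a.txt, b.txt} staged={none}
After op 4 (modify g.txt): modified={a.txt, b.txt, g.txt} staged={none}
After op 5 (git add g.txt): modified={a.txt, b.txt} staged={g.txt}
After op 6 (git commit): modified={a.txt, b.txt} staged={none}
After op 7 (modify c.txt): modified={a.txt, b.txt, c.txt} staged={none}
After op 8 (git add c.txt): modified={a.txt, b.txt} staged={c.txt}
After op 9 (git reset c.txt): modified={a.txt, b.txt, c.txt} staged={none}
After op 10 (modify e.txt): modified={a.txt, b.txt, c.txt, e.txt} staged={none}
After op 11 (modify f.txt): modified={a.txt, b.txt, c.txt, e.txt, f.txt} staged={none}
After op 12 (modify d.txt): modified={a.txt, b.txt, c.txt, d.txt, e.txt, f.txt} staged={none}
After op 13 (git add f.txt): modified={a.txt, b.txt, c.txt, d.txt, e.txt} staged={f.txt}
After op 14 (modify g.txt): modified={a.txt, b.txt, c.txt, d.txt, e.txt, g.txt} staged={f.txt}
After op 15 (git reset a.txt): modified={a.txt, b.txt, c.txt, d.txt, e.txt, g.txt} staged={f.txt}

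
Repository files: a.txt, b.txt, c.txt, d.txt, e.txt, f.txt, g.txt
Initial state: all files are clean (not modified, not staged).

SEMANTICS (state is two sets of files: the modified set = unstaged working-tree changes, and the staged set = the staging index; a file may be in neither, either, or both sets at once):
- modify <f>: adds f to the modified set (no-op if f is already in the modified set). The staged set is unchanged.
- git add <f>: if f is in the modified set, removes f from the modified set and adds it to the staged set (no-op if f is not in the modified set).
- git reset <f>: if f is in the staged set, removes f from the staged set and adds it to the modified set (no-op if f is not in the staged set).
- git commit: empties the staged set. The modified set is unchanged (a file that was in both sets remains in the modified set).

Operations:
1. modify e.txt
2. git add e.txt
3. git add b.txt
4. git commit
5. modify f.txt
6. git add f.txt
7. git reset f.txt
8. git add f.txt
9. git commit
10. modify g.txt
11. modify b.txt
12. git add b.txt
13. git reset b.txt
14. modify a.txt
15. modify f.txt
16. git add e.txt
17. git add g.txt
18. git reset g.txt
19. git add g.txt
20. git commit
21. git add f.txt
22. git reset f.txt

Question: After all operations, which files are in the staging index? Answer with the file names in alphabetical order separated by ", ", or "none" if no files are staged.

After op 1 (modify e.txt): modified={e.txt} staged={none}
After op 2 (git add e.txt): modified={none} staged={e.txt}
After op 3 (git add b.txt): modified={none} staged={e.txt}
After op 4 (git commit): modified={none} staged={none}
After op 5 (modify f.txt): modified={f.txt} staged={none}
After op 6 (git add f.txt): modified={none} staged={f.txt}
After op 7 (git reset f.txt): modified={f.txt} staged={none}
After op 8 (git add f.txt): modified={none} staged={f.txt}
After op 9 (git commit): modified={none} staged={none}
After op 10 (modify g.txt): modified={g.txt} staged={none}
After op 11 (modify b.txt): modified={b.txt, g.txt} staged={none}
After op 12 (git add b.txt): modified={g.txt} staged={b.txt}
After op 13 (git reset b.txt): modified={b.txt, g.txt} staged={none}
After op 14 (modify a.txt): modified={a.txt, b.txt, g.txt} staged={none}
After op 15 (modify f.txt): modified={a.txt, b.txt, f.txt, g.txt} staged={none}
After op 16 (git add e.txt): modified={a.txt, b.txt, f.txt, g.txt} staged={none}
After op 17 (git add g.txt): modified={a.txt, b.txt, f.txt} staged={g.txt}
After op 18 (git reset g.txt): modified={a.txt, b.txt, f.txt, g.txt} staged={none}
After op 19 (git add g.txt): modified={a.txt, b.txt, f.txt} staged={g.txt}
After op 20 (git commit): modified={a.txt, b.txt, f.txt} staged={none}
After op 21 (git add f.txt): modified={a.txt, b.txt} staged={f.txt}
After op 22 (git reset f.txt): modified={a.txt, b.txt, f.txt} staged={none}

Answer: none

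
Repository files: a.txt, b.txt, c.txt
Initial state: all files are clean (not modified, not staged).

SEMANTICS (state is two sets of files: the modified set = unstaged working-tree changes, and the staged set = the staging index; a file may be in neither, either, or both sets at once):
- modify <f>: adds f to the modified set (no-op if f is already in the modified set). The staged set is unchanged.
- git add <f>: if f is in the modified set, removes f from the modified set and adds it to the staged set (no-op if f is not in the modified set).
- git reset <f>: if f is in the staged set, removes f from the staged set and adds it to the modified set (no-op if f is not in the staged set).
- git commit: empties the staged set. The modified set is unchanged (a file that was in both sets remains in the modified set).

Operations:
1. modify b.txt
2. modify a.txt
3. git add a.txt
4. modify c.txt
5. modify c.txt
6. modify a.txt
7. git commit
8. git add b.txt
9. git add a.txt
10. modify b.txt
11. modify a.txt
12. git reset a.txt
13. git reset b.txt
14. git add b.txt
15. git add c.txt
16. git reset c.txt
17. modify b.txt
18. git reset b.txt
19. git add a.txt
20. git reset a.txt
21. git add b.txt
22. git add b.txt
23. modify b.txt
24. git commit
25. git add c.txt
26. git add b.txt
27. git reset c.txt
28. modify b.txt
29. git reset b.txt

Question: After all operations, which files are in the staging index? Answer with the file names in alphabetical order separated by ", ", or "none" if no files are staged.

After op 1 (modify b.txt): modified={b.txt} staged={none}
After op 2 (modify a.txt): modified={a.txt, b.txt} staged={none}
After op 3 (git add a.txt): modified={b.txt} staged={a.txt}
After op 4 (modify c.txt): modified={b.txt, c.txt} staged={a.txt}
After op 5 (modify c.txt): modified={b.txt, c.txt} staged={a.txt}
After op 6 (modify a.txt): modified={a.txt, b.txt, c.txt} staged={a.txt}
After op 7 (git commit): modified={a.txt, b.txt, c.txt} staged={none}
After op 8 (git add b.txt): modified={a.txt, c.txt} staged={b.txt}
After op 9 (git add a.txt): modified={c.txt} staged={a.txt, b.txt}
After op 10 (modify b.txt): modified={b.txt, c.txt} staged={a.txt, b.txt}
After op 11 (modify a.txt): modified={a.txt, b.txt, c.txt} staged={a.txt, b.txt}
After op 12 (git reset a.txt): modified={a.txt, b.txt, c.txt} staged={b.txt}
After op 13 (git reset b.txt): modified={a.txt, b.txt, c.txt} staged={none}
After op 14 (git add b.txt): modified={a.txt, c.txt} staged={b.txt}
After op 15 (git add c.txt): modified={a.txt} staged={b.txt, c.txt}
After op 16 (git reset c.txt): modified={a.txt, c.txt} staged={b.txt}
After op 17 (modify b.txt): modified={a.txt, b.txt, c.txt} staged={b.txt}
After op 18 (git reset b.txt): modified={a.txt, b.txt, c.txt} staged={none}
After op 19 (git add a.txt): modified={b.txt, c.txt} staged={a.txt}
After op 20 (git reset a.txt): modified={a.txt, b.txt, c.txt} staged={none}
After op 21 (git add b.txt): modified={a.txt, c.txt} staged={b.txt}
After op 22 (git add b.txt): modified={a.txt, c.txt} staged={b.txt}
After op 23 (modify b.txt): modified={a.txt, b.txt, c.txt} staged={b.txt}
After op 24 (git commit): modified={a.txt, b.txt, c.txt} staged={none}
After op 25 (git add c.txt): modified={a.txt, b.txt} staged={c.txt}
After op 26 (git add b.txt): modified={a.txt} staged={b.txt, c.txt}
After op 27 (git reset c.txt): modified={a.txt, c.txt} staged={b.txt}
After op 28 (modify b.txt): modified={a.txt, b.txt, c.txt} staged={b.txt}
After op 29 (git reset b.txt): modified={a.txt, b.txt, c.txt} staged={none}

Answer: none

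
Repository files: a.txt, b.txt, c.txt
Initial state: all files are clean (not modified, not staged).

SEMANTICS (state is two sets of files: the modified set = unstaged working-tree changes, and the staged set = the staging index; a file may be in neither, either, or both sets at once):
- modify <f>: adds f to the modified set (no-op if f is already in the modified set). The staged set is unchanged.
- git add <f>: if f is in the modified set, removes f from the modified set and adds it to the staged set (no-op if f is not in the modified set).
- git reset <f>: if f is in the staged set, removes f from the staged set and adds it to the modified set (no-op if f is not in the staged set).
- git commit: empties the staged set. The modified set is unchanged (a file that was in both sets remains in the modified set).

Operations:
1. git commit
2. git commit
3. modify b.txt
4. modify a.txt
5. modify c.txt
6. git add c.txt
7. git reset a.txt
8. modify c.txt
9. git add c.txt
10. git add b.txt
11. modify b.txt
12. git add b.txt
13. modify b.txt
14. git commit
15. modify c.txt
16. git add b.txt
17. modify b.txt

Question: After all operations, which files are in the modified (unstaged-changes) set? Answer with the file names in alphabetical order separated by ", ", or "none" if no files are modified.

After op 1 (git commit): modified={none} staged={none}
After op 2 (git commit): modified={none} staged={none}
After op 3 (modify b.txt): modified={b.txt} staged={none}
After op 4 (modify a.txt): modified={a.txt, b.txt} staged={none}
After op 5 (modify c.txt): modified={a.txt, b.txt, c.txt} staged={none}
After op 6 (git add c.txt): modified={a.txt, b.txt} staged={c.txt}
After op 7 (git reset a.txt): modified={a.txt, b.txt} staged={c.txt}
After op 8 (modify c.txt): modified={a.txt, b.txt, c.txt} staged={c.txt}
After op 9 (git add c.txt): modified={a.txt, b.txt} staged={c.txt}
After op 10 (git add b.txt): modified={a.txt} staged={b.txt, c.txt}
After op 11 (modify b.txt): modified={a.txt, b.txt} staged={b.txt, c.txt}
After op 12 (git add b.txt): modified={a.txt} staged={b.txt, c.txt}
After op 13 (modify b.txt): modified={a.txt, b.txt} staged={b.txt, c.txt}
After op 14 (git commit): modified={a.txt, b.txt} staged={none}
After op 15 (modify c.txt): modified={a.txt, b.txt, c.txt} staged={none}
After op 16 (git add b.txt): modified={a.txt, c.txt} staged={b.txt}
After op 17 (modify b.txt): modified={a.txt, b.txt, c.txt} staged={b.txt}

Answer: a.txt, b.txt, c.txt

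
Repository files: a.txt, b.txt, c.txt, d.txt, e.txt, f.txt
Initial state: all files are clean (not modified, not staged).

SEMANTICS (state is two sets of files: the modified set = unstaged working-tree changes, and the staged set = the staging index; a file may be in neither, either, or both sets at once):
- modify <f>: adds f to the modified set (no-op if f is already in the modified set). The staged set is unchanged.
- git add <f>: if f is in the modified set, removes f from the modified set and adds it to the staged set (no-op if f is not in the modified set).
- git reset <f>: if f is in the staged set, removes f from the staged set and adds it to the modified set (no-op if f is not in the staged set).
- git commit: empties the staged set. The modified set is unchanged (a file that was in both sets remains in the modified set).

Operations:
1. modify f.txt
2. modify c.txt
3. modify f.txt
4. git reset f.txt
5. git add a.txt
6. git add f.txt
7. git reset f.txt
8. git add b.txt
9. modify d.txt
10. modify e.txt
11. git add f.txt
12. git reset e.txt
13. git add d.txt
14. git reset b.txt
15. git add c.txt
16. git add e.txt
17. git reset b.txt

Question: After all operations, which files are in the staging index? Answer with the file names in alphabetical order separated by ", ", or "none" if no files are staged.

After op 1 (modify f.txt): modified={f.txt} staged={none}
After op 2 (modify c.txt): modified={c.txt, f.txt} staged={none}
After op 3 (modify f.txt): modified={c.txt, f.txt} staged={none}
After op 4 (git reset f.txt): modified={c.txt, f.txt} staged={none}
After op 5 (git add a.txt): modified={c.txt, f.txt} staged={none}
After op 6 (git add f.txt): modified={c.txt} staged={f.txt}
After op 7 (git reset f.txt): modified={c.txt, f.txt} staged={none}
After op 8 (git add b.txt): modified={c.txt, f.txt} staged={none}
After op 9 (modify d.txt): modified={c.txt, d.txt, f.txt} staged={none}
After op 10 (modify e.txt): modified={c.txt, d.txt, e.txt, f.txt} staged={none}
After op 11 (git add f.txt): modified={c.txt, d.txt, e.txt} staged={f.txt}
After op 12 (git reset e.txt): modified={c.txt, d.txt, e.txt} staged={f.txt}
After op 13 (git add d.txt): modified={c.txt, e.txt} staged={d.txt, f.txt}
After op 14 (git reset b.txt): modified={c.txt, e.txt} staged={d.txt, f.txt}
After op 15 (git add c.txt): modified={e.txt} staged={c.txt, d.txt, f.txt}
After op 16 (git add e.txt): modified={none} staged={c.txt, d.txt, e.txt, f.txt}
After op 17 (git reset b.txt): modified={none} staged={c.txt, d.txt, e.txt, f.txt}

Answer: c.txt, d.txt, e.txt, f.txt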